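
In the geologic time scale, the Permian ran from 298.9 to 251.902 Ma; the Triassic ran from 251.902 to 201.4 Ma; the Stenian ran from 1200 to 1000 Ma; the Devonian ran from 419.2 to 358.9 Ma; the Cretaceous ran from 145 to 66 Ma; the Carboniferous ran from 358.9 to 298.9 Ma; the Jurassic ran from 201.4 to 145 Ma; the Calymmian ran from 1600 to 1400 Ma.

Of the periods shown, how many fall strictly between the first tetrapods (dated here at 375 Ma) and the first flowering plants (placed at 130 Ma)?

375 Ma sits inside the Devonian (419.2–358.9) and 130 Ma inside the Cretaceous (145–66); neither of those is wholly between the two dates.
The listed periods lying completely between them are Carboniferous, Permian, Triassic, Jurassic — 4 in all.

4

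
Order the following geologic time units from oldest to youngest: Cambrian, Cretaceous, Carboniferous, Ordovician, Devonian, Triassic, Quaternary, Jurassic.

Group by era (each group listed oldest first) — Paleozoic: Cambrian, Ordovician, Devonian, Carboniferous; Mesozoic: Triassic, Jurassic, Cretaceous; Cenozoic: Quaternary. The eras run Paleozoic → Mesozoic → Cenozoic. Concatenating the groups in that era order gives oldest to youngest directly.

Cambrian, then Ordovician, then Devonian, then Carboniferous, then Triassic, then Jurassic, then Cretaceous, then Quaternary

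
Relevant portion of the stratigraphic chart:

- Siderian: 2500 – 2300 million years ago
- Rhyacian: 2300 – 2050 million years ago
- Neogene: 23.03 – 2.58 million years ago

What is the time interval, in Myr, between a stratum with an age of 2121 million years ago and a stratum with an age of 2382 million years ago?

2382 − 2121 = 261 million years.

261 million years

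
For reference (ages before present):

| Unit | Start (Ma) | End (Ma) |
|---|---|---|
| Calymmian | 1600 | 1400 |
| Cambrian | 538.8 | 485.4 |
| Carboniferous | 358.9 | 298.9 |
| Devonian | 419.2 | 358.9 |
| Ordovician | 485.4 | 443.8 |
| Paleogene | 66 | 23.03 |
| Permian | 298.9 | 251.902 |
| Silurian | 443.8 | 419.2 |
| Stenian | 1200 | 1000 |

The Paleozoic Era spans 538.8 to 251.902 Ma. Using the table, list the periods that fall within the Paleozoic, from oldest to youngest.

Periods with both bounds inside 538.8–251.902 Ma: Cambrian (538.8–485.4), Ordovician (485.4–443.8), Silurian (443.8–419.2), Devonian (419.2–358.9), Carboniferous (358.9–298.9), Permian (298.9–251.902).

Cambrian, Ordovician, Silurian, Devonian, Carboniferous, Permian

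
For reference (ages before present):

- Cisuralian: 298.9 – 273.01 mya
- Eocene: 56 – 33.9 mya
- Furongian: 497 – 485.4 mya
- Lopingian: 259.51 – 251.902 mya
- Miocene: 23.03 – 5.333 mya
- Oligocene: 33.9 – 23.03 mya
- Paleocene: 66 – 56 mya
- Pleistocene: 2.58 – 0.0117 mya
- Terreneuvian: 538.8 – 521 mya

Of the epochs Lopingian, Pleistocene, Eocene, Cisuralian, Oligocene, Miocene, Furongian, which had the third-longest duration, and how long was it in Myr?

Miocene, 17.697 million years

Durations: Lopingian 7.608; Pleistocene 2.5683; Eocene 22.1; Cisuralian 25.89; Oligocene 10.87; Miocene 17.697; Furongian 11.6 Myr.
Sorted longest-first: Cisuralian (25.89), Eocene (22.1), Miocene (17.697), Furongian (11.6), Oligocene (10.87), Lopingian (7.608), Pleistocene (2.5683).
The third longest is Miocene at 17.697 Myr.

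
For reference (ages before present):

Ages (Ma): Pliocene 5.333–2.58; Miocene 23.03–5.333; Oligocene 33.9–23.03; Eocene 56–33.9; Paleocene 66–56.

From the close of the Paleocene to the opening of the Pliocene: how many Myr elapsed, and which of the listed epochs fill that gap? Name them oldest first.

The Paleocene closes at 56 Ma and the Pliocene opens at 5.333 Ma, so the interval is 56 − 5.333 = 50.667 Myr.
An epoch fits inside if it starts at or after 56 Ma and ends at or before 5.333 Ma; oldest first that gives Eocene, Oligocene, Miocene.

50.667 million years; Eocene, Oligocene, Miocene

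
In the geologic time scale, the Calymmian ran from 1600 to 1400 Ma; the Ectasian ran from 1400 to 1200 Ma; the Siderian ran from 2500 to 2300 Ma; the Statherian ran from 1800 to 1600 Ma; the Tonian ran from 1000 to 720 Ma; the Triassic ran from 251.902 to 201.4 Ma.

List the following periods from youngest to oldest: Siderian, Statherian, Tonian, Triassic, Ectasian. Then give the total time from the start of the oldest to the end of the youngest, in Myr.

From the excerpt: Siderian 2500–2300; Statherian 1800–1600; Tonian 1000–720; Triassic 251.902–201.4; Ectasian 1400–1200 (Ma).
Larger Ma is earlier, so the oldest is Siderian and the youngest is Triassic; youngest to oldest: Triassic, Tonian, Ectasian, Statherian, Siderian.
Oldest start 2500 minus youngest end 201.4 gives 2298.6 Myr overall.

Triassic, Tonian, Ectasian, Statherian, Siderian; total span 2298.6 Myr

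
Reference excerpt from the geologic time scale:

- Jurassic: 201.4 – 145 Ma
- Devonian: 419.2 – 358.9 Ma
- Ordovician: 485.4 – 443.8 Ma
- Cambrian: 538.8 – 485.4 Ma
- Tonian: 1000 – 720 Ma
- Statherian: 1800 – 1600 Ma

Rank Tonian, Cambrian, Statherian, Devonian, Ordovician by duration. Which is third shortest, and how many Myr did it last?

Durations: Tonian 280; Cambrian 53.4; Statherian 200; Devonian 60.3; Ordovician 41.6 Myr.
Sorted shortest-first: Ordovician (41.6), Cambrian (53.4), Devonian (60.3), Statherian (200), Tonian (280).
The third shortest is Devonian at 60.3 Myr.

Devonian, 60.3 million years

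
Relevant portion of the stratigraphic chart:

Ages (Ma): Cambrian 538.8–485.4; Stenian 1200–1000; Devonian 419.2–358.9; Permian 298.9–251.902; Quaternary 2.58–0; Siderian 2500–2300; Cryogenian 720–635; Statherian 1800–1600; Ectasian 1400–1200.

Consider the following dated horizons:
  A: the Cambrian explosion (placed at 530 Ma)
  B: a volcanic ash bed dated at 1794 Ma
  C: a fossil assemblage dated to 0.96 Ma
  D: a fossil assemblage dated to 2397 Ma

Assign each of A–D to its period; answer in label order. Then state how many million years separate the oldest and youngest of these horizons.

A — Cambrian; B — Statherian; C — Quaternary; D — Siderian; span 2396.04 million years

Match each age against the start–end ranges in the excerpt: A = 530 Ma → Cambrian (538.8–485.4); B = 1794 Ma → Statherian (1800–1600); C = 0.96 Ma → Quaternary (2.58–0); D = 2397 Ma → Siderian (2500–2300).
The largest age is 2397 Ma and the smallest is 0.96 Ma; their difference is 2396.04 Myr.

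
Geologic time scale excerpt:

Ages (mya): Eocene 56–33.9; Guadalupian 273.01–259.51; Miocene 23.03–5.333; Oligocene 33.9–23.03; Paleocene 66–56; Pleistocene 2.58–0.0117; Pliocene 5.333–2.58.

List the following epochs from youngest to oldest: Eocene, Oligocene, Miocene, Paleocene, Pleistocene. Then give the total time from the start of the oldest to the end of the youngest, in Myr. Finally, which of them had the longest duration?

Pleistocene → Miocene → Oligocene → Eocene → Paleocene; total span 65.9883 Myr; longest is Eocene

From the excerpt: Eocene 56–33.9; Oligocene 33.9–23.03; Miocene 23.03–5.333; Paleocene 66–56; Pleistocene 2.58–0.0117 (Ma).
Larger Ma is earlier, so the oldest is Paleocene and the youngest is Pleistocene; youngest to oldest: Pleistocene, Miocene, Oligocene, Eocene, Paleocene.
Oldest start 66 minus youngest end 0.0117 gives 65.9883 Myr overall.
Individual lengths (start − end): Pleistocene 2.5683; Paleocene 10; Eocene 22.1; Miocene 17.697; Oligocene 10.87. The largest is Eocene at 22.1 Myr.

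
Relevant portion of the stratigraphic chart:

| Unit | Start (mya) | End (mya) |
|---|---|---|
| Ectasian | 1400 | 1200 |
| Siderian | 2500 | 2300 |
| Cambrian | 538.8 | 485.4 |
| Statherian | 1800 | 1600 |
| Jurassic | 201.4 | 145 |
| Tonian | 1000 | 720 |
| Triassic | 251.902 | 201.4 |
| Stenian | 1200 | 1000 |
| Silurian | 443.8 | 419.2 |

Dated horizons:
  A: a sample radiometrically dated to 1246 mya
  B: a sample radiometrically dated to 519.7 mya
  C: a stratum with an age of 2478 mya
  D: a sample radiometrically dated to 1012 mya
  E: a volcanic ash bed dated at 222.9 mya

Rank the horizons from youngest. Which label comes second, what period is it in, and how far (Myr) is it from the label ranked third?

Sorted youngest-first by Ma: E (222.9), B (519.7), D (1012), A (1246), C (2478).
The second youngest is B at 519.7 Ma, which lies in 538.8–485.4 Ma: the Cambrian.
The third youngest is D at 1012 Ma; separation = |519.7 − 1012| = 492.3 Myr.

B, in the Cambrian; 492.3 million years to D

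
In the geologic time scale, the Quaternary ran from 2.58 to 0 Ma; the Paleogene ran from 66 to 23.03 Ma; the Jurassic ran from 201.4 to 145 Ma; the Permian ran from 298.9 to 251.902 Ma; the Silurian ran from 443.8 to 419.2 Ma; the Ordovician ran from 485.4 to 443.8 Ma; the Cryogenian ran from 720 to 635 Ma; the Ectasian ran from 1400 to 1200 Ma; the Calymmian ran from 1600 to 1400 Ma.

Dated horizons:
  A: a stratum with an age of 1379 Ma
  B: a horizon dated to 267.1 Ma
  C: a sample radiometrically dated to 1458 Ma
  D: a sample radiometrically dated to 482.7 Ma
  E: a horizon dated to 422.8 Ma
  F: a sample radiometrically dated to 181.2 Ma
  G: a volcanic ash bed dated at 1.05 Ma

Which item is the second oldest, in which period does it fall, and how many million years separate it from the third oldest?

Sorted oldest-first by Ma: C (1458), A (1379), D (482.7), E (422.8), B (267.1), F (181.2), G (1.05).
The second oldest is A at 1379 Ma, which lies in 1400–1200 Ma: the Ectasian.
The third oldest is D at 482.7 Ma; separation = |1379 − 482.7| = 896.3 Myr.

A, in the Ectasian; 896.3 million years to D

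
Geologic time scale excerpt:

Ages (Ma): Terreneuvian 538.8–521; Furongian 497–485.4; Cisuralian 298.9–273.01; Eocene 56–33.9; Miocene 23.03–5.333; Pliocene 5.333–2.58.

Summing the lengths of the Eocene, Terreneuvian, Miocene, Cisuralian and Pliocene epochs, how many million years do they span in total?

86.24 million years

Duration is start − end for each: (56 − 33.9) + (538.8 − 521) + (23.03 − 5.333) + (298.9 − 273.01) + (5.333 − 2.58).
That is 22.1 + 17.8 + 17.697 + 25.89 + 2.753, which totals 86.24 million years.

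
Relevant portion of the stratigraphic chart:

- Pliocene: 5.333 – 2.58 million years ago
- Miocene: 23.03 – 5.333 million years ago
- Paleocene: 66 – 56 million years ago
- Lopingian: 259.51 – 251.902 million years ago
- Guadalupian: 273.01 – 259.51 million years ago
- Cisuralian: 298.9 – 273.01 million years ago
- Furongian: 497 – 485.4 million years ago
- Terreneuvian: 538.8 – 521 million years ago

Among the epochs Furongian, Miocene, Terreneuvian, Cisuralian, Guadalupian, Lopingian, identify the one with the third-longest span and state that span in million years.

Miocene, 17.697 million years

Start − end for each: Furongian 497 − 485.4 = 11.6; Miocene 23.03 − 5.333 = 17.697; Terreneuvian 538.8 − 521 = 17.8; Cisuralian 298.9 − 273.01 = 25.89; Guadalupian 273.01 − 259.51 = 13.5; Lopingian 259.51 − 251.902 = 7.608.
Ranking these from longest: Cisuralian > Terreneuvian > Miocene > Guadalupian > Furongian > Lopingian.
Position 3 in that ranking is Miocene, which lasted 17.697 Myr.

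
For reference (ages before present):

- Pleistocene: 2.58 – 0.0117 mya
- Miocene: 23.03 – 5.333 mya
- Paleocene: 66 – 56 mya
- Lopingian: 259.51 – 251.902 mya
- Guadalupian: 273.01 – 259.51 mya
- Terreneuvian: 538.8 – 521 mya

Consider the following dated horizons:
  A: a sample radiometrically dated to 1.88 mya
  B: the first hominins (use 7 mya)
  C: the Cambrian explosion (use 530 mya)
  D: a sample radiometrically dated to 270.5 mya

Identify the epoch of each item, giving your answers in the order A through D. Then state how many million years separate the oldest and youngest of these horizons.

A — Pleistocene; B — Miocene; C — Terreneuvian; D — Guadalupian; span 528.12 million years

A: 1.88 Ma lies in 2.58–0.0117 Ma, so Pleistocene.
B: 7 Ma lies in 23.03–5.333 Ma, so Miocene.
C: 530 Ma lies in 538.8–521 Ma, so Terreneuvian.
D: 270.5 Ma lies in 273.01–259.51 Ma, so Guadalupian.
Oldest = 530 Ma, youngest = 1.88 Ma → span 528.12 Myr.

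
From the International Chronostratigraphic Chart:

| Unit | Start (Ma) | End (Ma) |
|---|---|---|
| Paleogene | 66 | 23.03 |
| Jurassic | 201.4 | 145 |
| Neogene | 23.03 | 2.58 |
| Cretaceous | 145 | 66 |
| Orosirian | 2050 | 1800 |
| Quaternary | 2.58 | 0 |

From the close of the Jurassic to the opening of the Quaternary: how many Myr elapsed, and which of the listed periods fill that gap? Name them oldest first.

End of Jurassic = 145 Ma; start of Quaternary = 2.58 Ma.
Gap = 145 − 2.58 = 142.42 Myr.
Periods wholly inside 145–2.58 Ma: Cretaceous (145–66), Paleogene (66–23.03), Neogene (23.03–2.58).

142.42 million years; Cretaceous, Paleogene, Neogene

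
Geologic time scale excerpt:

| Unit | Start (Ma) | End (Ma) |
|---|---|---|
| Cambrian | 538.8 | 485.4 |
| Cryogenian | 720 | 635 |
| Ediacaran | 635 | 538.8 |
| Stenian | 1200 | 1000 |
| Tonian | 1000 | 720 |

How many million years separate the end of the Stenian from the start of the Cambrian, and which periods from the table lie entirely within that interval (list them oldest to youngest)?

End of Stenian = 1000 Ma; start of Cambrian = 538.8 Ma.
Gap = 1000 − 538.8 = 461.2 Myr.
Periods wholly inside 1000–538.8 Ma: Tonian (1000–720), Cryogenian (720–635), Ediacaran (635–538.8).

461.2 million years; Tonian, Cryogenian, Ediacaran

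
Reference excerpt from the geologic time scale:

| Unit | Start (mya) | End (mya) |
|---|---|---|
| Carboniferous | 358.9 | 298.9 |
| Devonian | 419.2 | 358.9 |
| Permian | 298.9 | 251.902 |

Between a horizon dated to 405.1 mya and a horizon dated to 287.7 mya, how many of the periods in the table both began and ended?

1

The older date is 405.1 Ma and the younger is 287.7 Ma.
Periods with start < 405.1 and end > 287.7 Ma: Carboniferous (358.9–298.9).
That is 1 complete period.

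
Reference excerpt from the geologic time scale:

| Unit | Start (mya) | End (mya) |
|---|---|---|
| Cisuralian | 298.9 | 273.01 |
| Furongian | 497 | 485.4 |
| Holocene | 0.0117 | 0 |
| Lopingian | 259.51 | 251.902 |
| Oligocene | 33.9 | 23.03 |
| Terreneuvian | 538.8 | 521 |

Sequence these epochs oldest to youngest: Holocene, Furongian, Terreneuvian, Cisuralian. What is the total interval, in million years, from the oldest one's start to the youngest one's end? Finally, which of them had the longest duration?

Terreneuvian → Furongian → Cisuralian → Holocene; total span 538.8 Myr; longest is Cisuralian

From the excerpt: Holocene 0.0117–0; Furongian 497–485.4; Terreneuvian 538.8–521; Cisuralian 298.9–273.01 (Ma).
Larger Ma is earlier, so the oldest is Terreneuvian and the youngest is Holocene; oldest to youngest: Terreneuvian, Furongian, Cisuralian, Holocene.
Oldest start 538.8 minus youngest end 0 gives 538.8 Myr overall.
Individual lengths (start − end): Cisuralian 25.89; Terreneuvian 17.8; Holocene 0.0117; Furongian 11.6. The largest is Cisuralian at 25.89 Myr.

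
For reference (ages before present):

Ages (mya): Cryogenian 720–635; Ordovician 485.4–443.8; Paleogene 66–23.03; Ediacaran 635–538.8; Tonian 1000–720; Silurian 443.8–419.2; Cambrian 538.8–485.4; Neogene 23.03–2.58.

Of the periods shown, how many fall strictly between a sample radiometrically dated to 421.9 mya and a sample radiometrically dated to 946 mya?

4

The older date is 946 Ma and the younger is 421.9 Ma.
Periods with start < 946 and end > 421.9 Ma: Cryogenian (720–635), Ediacaran (635–538.8), Cambrian (538.8–485.4), Ordovician (485.4–443.8).
That is 4 complete periods.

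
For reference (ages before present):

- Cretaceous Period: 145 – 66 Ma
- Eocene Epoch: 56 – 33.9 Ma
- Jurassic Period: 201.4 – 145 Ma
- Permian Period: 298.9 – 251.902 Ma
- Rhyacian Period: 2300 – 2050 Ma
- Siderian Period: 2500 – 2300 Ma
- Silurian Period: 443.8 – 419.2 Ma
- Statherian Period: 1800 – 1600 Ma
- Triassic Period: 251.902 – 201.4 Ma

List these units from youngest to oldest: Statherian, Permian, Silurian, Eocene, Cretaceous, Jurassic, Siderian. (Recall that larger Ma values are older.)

The oldest of these is Siderian (starts 2500 Ma) and the youngest is Eocene (ends 33.9 Ma).
In between, by decreasing start age: Statherian (1800), Silurian (443.8), Permian (298.9), Jurassic (201.4), Cretaceous (145).
Listing youngest first means reversing that sequence.

Eocene, then Cretaceous, then Jurassic, then Permian, then Silurian, then Statherian, then Siderian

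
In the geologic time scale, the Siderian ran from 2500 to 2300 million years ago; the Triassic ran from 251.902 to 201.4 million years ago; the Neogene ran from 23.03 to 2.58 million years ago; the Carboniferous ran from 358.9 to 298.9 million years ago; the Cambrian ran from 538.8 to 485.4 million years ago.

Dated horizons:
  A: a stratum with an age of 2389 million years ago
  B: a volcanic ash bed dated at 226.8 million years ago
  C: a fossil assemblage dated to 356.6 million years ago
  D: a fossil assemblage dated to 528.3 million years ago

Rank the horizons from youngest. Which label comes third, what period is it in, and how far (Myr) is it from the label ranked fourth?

D, in the Cambrian; 1860.7 million years to A

Sorted youngest-first by Ma: B (226.8), C (356.6), D (528.3), A (2389).
The third youngest is D at 528.3 Ma, which lies in 538.8–485.4 Ma: the Cambrian.
The fourth youngest is A at 2389 Ma; separation = |528.3 − 2389| = 1860.7 Myr.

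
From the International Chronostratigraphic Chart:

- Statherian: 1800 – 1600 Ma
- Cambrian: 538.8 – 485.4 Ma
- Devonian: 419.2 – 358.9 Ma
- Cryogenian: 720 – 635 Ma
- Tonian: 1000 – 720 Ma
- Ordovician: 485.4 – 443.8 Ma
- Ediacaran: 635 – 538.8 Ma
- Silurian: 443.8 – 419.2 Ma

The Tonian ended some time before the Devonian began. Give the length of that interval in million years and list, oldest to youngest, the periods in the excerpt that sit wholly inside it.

300.8 million years; Cryogenian, Ediacaran, Cambrian, Ordovician, Silurian

End of Tonian = 720 Ma; start of Devonian = 419.2 Ma.
Gap = 720 − 419.2 = 300.8 Myr.
Periods wholly inside 720–419.2 Ma: Cryogenian (720–635), Ediacaran (635–538.8), Cambrian (538.8–485.4), Ordovician (485.4–443.8), Silurian (443.8–419.2).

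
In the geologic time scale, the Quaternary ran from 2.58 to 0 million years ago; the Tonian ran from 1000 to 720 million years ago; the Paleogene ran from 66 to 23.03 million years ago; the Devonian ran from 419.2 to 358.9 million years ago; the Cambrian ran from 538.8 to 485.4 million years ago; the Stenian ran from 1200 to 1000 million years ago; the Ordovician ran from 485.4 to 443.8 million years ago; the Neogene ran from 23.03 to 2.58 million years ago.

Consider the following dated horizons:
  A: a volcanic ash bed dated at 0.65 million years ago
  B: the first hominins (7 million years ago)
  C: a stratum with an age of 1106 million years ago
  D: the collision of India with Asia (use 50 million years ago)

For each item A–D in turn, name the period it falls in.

A: 0.65 Ma lies in 2.58–0 Ma, so Quaternary.
B: 7 Ma lies in 23.03–2.58 Ma, so Neogene.
C: 1106 Ma lies in 1200–1000 Ma, so Stenian.
D: 50 Ma lies in 66–23.03 Ma, so Paleogene.

A — Quaternary; B — Neogene; C — Stenian; D — Paleogene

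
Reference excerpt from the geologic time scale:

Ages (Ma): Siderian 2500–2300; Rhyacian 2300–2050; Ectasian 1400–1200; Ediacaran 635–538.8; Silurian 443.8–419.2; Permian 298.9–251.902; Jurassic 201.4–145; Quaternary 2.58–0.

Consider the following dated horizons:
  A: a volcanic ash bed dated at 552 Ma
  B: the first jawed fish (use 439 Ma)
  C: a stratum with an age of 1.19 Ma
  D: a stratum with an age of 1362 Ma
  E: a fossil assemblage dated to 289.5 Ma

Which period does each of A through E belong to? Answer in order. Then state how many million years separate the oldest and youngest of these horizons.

A — Ediacaran; B — Silurian; C — Quaternary; D — Ectasian; E — Permian; span 1360.81 million years

Match each age against the start–end ranges in the excerpt: A = 552 Ma → Ediacaran (635–538.8); B = 439 Ma → Silurian (443.8–419.2); C = 1.19 Ma → Quaternary (2.58–0); D = 1362 Ma → Ectasian (1400–1200); E = 289.5 Ma → Permian (298.9–251.902).
The largest age is 1362 Ma and the smallest is 1.19 Ma; their difference is 1360.81 Myr.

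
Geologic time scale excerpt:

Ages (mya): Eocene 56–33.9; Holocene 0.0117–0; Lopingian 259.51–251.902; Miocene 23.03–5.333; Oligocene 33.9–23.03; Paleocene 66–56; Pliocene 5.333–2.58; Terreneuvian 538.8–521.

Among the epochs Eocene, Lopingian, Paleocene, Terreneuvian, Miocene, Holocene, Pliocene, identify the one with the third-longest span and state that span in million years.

Durations: Eocene 22.1; Lopingian 7.608; Paleocene 10; Terreneuvian 17.8; Miocene 17.697; Holocene 0.0117; Pliocene 2.753 Myr.
Sorted longest-first: Eocene (22.1), Terreneuvian (17.8), Miocene (17.697), Paleocene (10), Lopingian (7.608), Pliocene (2.753), Holocene (0.0117).
The third longest is Miocene at 17.697 Myr.

Miocene, 17.697 million years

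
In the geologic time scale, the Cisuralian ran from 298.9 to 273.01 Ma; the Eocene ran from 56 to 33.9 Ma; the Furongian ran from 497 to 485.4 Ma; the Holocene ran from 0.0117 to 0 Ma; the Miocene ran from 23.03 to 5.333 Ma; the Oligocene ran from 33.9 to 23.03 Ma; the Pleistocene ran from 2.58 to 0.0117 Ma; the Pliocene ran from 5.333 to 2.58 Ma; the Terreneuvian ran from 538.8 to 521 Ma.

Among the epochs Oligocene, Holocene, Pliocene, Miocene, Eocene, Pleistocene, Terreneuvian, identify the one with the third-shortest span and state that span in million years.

Pliocene, 2.753 million years

Start − end for each: Oligocene 33.9 − 23.03 = 10.87; Holocene 0.0117 − 0 = 0.0117; Pliocene 5.333 − 2.58 = 2.753; Miocene 23.03 − 5.333 = 17.697; Eocene 56 − 33.9 = 22.1; Pleistocene 2.58 − 0.0117 = 2.5683; Terreneuvian 538.8 − 521 = 17.8.
Ranking these from shortest: Holocene < Pleistocene < Pliocene < Oligocene < Miocene < Terreneuvian < Eocene.
Position 3 in that ranking is Pliocene, which lasted 2.753 Myr.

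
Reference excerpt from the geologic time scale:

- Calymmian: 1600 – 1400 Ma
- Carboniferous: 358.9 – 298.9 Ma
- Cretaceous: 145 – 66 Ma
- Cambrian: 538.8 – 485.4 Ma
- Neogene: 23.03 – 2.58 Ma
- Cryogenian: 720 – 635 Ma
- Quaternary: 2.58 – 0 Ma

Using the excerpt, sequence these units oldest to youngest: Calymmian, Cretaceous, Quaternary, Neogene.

Calymmian → Cretaceous → Neogene → Quaternary

The oldest of these is Calymmian (starts 1600 Ma) and the youngest is Quaternary (ends 0 Ma).
In between, by decreasing start age: Cretaceous (145), Neogene (23.03).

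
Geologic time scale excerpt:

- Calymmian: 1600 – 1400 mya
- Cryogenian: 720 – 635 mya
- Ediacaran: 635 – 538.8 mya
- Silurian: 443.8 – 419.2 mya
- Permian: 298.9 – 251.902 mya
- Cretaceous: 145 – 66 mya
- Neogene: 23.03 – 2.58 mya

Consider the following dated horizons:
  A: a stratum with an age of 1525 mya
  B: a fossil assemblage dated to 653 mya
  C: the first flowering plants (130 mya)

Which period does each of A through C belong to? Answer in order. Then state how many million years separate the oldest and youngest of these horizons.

Match each age against the start–end ranges in the excerpt: A = 1525 Ma → Calymmian (1600–1400); B = 653 Ma → Cryogenian (720–635); C = 130 Ma → Cretaceous (145–66).
The largest age is 1525 Ma and the smallest is 130 Ma; their difference is 1395 Myr.

A — Calymmian; B — Cryogenian; C — Cretaceous; span 1395 million years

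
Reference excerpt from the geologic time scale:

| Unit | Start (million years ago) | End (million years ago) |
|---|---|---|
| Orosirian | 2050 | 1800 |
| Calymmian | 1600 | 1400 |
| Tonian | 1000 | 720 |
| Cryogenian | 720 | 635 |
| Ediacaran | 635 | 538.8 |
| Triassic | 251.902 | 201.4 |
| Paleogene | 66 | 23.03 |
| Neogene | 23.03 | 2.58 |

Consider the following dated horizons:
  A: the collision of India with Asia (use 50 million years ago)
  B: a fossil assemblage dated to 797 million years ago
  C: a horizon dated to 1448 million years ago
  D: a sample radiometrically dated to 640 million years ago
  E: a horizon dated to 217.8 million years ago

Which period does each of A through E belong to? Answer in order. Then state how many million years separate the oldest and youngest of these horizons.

A — Paleogene; B — Tonian; C — Calymmian; D — Cryogenian; E — Triassic; span 1398 million years

Match each age against the start–end ranges in the excerpt: A = 50 Ma → Paleogene (66–23.03); B = 797 Ma → Tonian (1000–720); C = 1448 Ma → Calymmian (1600–1400); D = 640 Ma → Cryogenian (720–635); E = 217.8 Ma → Triassic (251.902–201.4).
The largest age is 1448 Ma and the smallest is 50 Ma; their difference is 1398 Myr.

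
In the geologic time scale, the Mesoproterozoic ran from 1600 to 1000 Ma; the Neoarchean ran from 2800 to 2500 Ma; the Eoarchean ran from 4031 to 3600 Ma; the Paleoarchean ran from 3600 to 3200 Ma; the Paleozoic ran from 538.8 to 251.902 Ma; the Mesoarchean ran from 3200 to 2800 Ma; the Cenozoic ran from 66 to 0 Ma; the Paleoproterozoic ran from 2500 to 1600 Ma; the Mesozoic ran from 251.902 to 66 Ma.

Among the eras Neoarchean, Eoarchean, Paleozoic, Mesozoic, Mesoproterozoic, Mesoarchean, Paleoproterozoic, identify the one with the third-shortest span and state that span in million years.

Start − end for each: Neoarchean 2800 − 2500 = 300; Eoarchean 4031 − 3600 = 431; Paleozoic 538.8 − 251.902 = 286.898; Mesozoic 251.902 − 66 = 185.902; Mesoproterozoic 1600 − 1000 = 600; Mesoarchean 3200 − 2800 = 400; Paleoproterozoic 2500 − 1600 = 900.
Ranking these from shortest: Mesozoic < Paleozoic < Neoarchean < Mesoarchean < Eoarchean < Mesoproterozoic < Paleoproterozoic.
Position 3 in that ranking is Neoarchean, which lasted 300 Myr.

Neoarchean, 300 million years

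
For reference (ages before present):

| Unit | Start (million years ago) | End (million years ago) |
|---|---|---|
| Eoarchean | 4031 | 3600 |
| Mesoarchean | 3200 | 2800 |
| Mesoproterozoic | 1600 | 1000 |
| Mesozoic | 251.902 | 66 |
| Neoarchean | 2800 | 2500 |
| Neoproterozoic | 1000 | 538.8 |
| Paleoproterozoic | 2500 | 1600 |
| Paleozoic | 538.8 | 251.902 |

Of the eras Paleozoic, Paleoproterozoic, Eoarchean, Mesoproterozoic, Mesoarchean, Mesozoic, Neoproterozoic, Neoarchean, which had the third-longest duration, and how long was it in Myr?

Durations: Paleozoic 286.898; Paleoproterozoic 900; Eoarchean 431; Mesoproterozoic 600; Mesoarchean 400; Mesozoic 185.902; Neoproterozoic 461.2; Neoarchean 300 Myr.
Sorted longest-first: Paleoproterozoic (900), Mesoproterozoic (600), Neoproterozoic (461.2), Eoarchean (431), Mesoarchean (400), Neoarchean (300), Paleozoic (286.898), Mesozoic (185.902).
The third longest is Neoproterozoic at 461.2 Myr.

Neoproterozoic, 461.2 million years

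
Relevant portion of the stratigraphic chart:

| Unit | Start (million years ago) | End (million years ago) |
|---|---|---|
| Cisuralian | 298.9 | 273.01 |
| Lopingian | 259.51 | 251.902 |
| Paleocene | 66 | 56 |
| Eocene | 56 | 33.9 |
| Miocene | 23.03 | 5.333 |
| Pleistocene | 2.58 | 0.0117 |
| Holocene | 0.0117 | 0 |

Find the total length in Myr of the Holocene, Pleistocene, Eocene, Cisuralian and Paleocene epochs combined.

Duration is start − end for each: (0.0117 − 0) + (2.58 − 0.0117) + (56 − 33.9) + (298.9 − 273.01) + (66 − 56).
That is 0.0117 + 2.5683 + 22.1 + 25.89 + 10, which totals 60.57 million years.

60.57 million years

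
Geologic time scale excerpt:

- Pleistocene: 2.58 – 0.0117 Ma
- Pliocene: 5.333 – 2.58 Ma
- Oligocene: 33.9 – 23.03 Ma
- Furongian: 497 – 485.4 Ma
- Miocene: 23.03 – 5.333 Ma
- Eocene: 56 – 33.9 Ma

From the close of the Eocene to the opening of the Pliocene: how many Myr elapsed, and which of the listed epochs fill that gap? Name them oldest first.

End of Eocene = 33.9 Ma; start of Pliocene = 5.333 Ma.
Gap = 33.9 − 5.333 = 28.567 Myr.
Epochs wholly inside 33.9–5.333 Ma: Oligocene (33.9–23.03), Miocene (23.03–5.333).

28.567 million years; Oligocene, Miocene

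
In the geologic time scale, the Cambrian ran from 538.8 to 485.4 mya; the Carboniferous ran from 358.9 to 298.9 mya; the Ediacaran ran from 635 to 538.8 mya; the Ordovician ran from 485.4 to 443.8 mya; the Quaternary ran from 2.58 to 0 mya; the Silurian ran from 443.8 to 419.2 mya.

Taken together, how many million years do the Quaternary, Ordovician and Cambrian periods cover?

97.58 million years

Each duration: Quaternary = 2.58; Ordovician = 41.6; Cambrian = 53.4.
Sum: 2.58 + 41.6 + 53.4 = 97.58 Myr.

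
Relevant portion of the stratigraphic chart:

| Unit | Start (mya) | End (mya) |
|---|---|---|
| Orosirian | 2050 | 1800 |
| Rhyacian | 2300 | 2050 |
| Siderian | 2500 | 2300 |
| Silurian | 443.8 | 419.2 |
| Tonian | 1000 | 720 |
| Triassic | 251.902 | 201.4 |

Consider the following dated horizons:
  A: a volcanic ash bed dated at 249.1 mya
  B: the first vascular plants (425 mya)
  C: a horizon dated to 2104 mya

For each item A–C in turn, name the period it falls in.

Match each age against the start–end ranges in the excerpt: A = 249.1 Ma → Triassic (251.902–201.4); B = 425 Ma → Silurian (443.8–419.2); C = 2104 Ma → Rhyacian (2300–2050).

A — Triassic; B — Silurian; C — Rhyacian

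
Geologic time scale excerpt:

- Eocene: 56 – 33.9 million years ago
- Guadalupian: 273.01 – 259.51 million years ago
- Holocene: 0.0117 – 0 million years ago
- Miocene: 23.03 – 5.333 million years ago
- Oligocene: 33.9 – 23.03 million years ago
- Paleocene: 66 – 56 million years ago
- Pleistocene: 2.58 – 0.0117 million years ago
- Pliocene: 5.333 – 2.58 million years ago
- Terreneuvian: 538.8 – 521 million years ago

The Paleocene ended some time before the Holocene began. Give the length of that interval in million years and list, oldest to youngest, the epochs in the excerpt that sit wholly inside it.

End of Paleocene = 56 Ma; start of Holocene = 0.0117 Ma.
Gap = 56 − 0.0117 = 55.9883 Myr.
Epochs wholly inside 56–0.0117 Ma: Eocene (56–33.9), Oligocene (33.9–23.03), Miocene (23.03–5.333), Pliocene (5.333–2.58), Pleistocene (2.58–0.0117).

55.9883 million years; Eocene, Oligocene, Miocene, Pliocene, Pleistocene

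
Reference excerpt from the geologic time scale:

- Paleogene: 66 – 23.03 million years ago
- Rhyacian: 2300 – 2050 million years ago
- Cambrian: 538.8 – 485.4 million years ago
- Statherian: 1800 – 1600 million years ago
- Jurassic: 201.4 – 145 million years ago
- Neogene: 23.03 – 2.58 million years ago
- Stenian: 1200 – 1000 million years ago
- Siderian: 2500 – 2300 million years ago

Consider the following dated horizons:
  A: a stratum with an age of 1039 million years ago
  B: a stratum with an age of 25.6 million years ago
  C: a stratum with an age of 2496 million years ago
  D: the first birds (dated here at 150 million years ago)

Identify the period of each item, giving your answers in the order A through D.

Match each age against the start–end ranges in the excerpt: A = 1039 Ma → Stenian (1200–1000); B = 25.6 Ma → Paleogene (66–23.03); C = 2496 Ma → Siderian (2500–2300); D = 150 Ma → Jurassic (201.4–145).

A — Stenian; B — Paleogene; C — Siderian; D — Jurassic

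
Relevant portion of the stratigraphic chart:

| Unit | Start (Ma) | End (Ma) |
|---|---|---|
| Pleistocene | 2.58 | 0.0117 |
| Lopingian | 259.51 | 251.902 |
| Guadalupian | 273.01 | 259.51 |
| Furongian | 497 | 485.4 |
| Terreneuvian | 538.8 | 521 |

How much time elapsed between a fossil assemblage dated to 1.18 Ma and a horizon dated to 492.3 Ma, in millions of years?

492.3 − 1.18 = 491.12 million years.

491.12 million years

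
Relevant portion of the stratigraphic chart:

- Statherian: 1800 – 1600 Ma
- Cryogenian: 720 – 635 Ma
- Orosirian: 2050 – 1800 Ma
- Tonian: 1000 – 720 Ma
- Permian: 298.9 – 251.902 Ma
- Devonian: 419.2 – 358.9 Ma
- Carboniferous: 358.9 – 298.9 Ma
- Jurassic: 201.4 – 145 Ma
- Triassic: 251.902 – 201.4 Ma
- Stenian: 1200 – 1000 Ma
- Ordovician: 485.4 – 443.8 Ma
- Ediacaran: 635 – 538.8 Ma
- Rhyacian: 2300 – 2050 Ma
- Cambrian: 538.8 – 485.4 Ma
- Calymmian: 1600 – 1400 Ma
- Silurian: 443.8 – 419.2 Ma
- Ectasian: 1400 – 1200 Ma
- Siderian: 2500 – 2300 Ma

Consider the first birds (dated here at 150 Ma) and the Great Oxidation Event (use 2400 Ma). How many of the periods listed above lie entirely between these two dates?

16

The older date is 2400 Ma and the younger is 150 Ma.
Periods with start < 2400 and end > 150 Ma: Rhyacian (2300–2050), Orosirian (2050–1800), Statherian (1800–1600), Calymmian (1600–1400), Ectasian (1400–1200), Stenian (1200–1000), Tonian (1000–720), Cryogenian (720–635), Ediacaran (635–538.8), Cambrian (538.8–485.4), Ordovician (485.4–443.8), Silurian (443.8–419.2), Devonian (419.2–358.9), Carboniferous (358.9–298.9), Permian (298.9–251.902), Triassic (251.902–201.4).
That is 16 complete periods.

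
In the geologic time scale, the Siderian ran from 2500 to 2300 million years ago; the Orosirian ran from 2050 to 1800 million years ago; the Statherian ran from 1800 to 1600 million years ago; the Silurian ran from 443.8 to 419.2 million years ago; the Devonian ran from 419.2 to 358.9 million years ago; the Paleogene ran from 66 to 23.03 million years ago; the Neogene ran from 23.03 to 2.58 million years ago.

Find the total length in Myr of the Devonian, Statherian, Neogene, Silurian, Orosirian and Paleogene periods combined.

598.32 million years

Duration is start − end for each: (419.2 − 358.9) + (1800 − 1600) + (23.03 − 2.58) + (443.8 − 419.2) + (2050 − 1800) + (66 − 23.03).
That is 60.3 + 200 + 20.45 + 24.6 + 250 + 42.97, which totals 598.32 million years.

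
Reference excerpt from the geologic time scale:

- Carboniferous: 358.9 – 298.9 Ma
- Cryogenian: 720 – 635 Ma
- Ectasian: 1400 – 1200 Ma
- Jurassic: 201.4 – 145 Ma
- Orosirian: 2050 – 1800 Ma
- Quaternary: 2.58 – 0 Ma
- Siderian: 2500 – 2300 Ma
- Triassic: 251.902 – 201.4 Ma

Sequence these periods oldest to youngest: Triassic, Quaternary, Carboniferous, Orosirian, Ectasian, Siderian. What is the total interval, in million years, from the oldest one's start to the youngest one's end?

From the excerpt: Triassic 251.902–201.4; Quaternary 2.58–0; Carboniferous 358.9–298.9; Orosirian 2050–1800; Ectasian 1400–1200; Siderian 2500–2300 (Ma).
Larger Ma is earlier, so the oldest is Siderian and the youngest is Quaternary; oldest to youngest: Siderian, Orosirian, Ectasian, Carboniferous, Triassic, Quaternary.
Oldest start 2500 minus youngest end 0 gives 2500 Myr overall.

Siderian → Orosirian → Ectasian → Carboniferous → Triassic → Quaternary; total span 2500 Myr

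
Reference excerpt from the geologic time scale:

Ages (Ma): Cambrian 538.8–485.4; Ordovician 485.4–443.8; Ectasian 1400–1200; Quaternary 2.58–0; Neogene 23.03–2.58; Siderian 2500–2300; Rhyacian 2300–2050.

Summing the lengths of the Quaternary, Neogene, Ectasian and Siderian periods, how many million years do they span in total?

423.03 million years

Each duration: Quaternary = 2.58; Neogene = 20.45; Ectasian = 200; Siderian = 200.
Sum: 2.58 + 20.45 + 200 + 200 = 423.03 Myr.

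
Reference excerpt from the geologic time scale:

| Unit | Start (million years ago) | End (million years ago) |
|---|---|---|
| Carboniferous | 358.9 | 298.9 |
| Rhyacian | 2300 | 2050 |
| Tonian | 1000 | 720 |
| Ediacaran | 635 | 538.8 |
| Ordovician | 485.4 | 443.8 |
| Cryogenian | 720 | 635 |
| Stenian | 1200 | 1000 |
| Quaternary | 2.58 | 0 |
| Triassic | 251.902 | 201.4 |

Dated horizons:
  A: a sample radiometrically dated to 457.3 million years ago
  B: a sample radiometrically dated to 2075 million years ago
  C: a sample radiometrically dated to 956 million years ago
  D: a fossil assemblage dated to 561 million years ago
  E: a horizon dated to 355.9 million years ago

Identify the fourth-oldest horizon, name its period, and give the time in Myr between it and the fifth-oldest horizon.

A, in the Ordovician; 101.4 million years to E

Sorted oldest-first by Ma: B (2075), C (956), D (561), A (457.3), E (355.9).
The fourth oldest is A at 457.3 Ma, which lies in 485.4–443.8 Ma: the Ordovician.
The fifth oldest is E at 355.9 Ma; separation = |457.3 − 355.9| = 101.4 Myr.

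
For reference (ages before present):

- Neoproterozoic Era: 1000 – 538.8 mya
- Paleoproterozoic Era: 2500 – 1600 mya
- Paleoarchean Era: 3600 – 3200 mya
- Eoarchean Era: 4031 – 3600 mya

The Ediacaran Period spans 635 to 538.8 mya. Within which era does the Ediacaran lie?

Neoproterozoic

The Ediacaran (635–538.8 Ma) lies entirely within 1000–538.8 Ma, the Neoproterozoic Era.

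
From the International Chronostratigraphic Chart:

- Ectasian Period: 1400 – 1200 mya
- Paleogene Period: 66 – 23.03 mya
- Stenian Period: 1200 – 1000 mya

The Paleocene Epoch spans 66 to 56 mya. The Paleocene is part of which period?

The Paleocene (66–56 Ma) lies entirely within 66–23.03 Ma, the Paleogene Period.

Paleogene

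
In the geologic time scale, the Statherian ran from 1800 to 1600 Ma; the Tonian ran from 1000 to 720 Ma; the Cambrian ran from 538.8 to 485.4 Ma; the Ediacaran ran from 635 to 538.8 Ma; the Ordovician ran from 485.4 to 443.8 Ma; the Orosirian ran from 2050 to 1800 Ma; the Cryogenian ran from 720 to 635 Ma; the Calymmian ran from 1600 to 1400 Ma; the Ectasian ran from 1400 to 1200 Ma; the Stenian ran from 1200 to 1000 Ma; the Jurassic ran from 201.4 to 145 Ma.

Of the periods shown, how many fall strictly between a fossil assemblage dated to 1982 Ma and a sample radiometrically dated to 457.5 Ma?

8

1982 Ma sits inside the Orosirian (2050–1800) and 457.5 Ma inside the Ordovician (485.4–443.8); neither of those is wholly between the two dates.
The listed periods lying completely between them are Statherian, Calymmian, Ectasian, Stenian, Tonian, Cryogenian, Ediacaran, Cambrian — 8 in all.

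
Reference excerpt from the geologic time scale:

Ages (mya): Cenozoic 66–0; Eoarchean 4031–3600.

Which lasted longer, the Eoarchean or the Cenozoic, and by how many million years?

Eoarchean: 4031 − 3600 = 431 Myr.
Cenozoic: 66 − 0 = 66 Myr.
Difference: 431 − 66 = 365 Myr, so the Eoarchean was longer.

Eoarchean, by 365 million years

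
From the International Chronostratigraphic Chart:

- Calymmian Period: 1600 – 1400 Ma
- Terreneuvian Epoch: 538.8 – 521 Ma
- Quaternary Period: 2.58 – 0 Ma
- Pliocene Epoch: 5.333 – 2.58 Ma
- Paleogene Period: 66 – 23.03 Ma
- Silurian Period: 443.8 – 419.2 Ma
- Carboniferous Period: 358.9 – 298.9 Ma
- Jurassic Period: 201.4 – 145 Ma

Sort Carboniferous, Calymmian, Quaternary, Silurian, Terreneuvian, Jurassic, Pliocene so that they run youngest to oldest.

Quaternary, Pliocene, Jurassic, Carboniferous, Silurian, Terreneuvian, Calymmian

Read off each span (Ma): Carboniferous 358.9–298.9; Calymmian 1600–1400; Quaternary 2.58–0; Silurian 443.8–419.2; Terreneuvian 538.8–521; Jurassic 201.4–145; Pliocene 5.333–2.58.
Larger Ma is older, so oldest→youngest is Calymmian, Terreneuvian, Silurian, Carboniferous, Jurassic, Pliocene, Quaternary; reverse it for youngest→oldest.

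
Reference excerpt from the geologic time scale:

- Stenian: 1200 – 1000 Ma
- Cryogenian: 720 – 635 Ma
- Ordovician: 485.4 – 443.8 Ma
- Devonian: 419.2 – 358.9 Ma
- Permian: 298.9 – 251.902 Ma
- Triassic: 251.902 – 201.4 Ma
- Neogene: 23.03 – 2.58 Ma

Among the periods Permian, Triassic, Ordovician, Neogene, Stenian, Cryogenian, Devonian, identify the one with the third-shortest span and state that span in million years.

Permian, 46.998 million years

Start − end for each: Permian 298.9 − 251.902 = 46.998; Triassic 251.902 − 201.4 = 50.502; Ordovician 485.4 − 443.8 = 41.6; Neogene 23.03 − 2.58 = 20.45; Stenian 1200 − 1000 = 200; Cryogenian 720 − 635 = 85; Devonian 419.2 − 358.9 = 60.3.
Ranking these from shortest: Neogene < Ordovician < Permian < Triassic < Devonian < Cryogenian < Stenian.
Position 3 in that ranking is Permian, which lasted 46.998 Myr.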